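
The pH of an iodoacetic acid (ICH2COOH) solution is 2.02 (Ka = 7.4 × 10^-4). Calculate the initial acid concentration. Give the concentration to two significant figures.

[H+] = 10^(-2.02) = 9.55 × 10^-3 M = x
Ka = x²/(C₀ − x) ⇒ C₀ = x + x²/Ka
C₀ = 9.55 × 10^-3 + (9.55 × 10^-3)²/(7.4 × 10^-4) = 1.33 × 10^-1 M

C₀ = 1.3 × 10^-1 M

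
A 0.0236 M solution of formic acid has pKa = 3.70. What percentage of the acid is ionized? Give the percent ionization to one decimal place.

HCOOH ⇌ HCOO- + H+; let x = [H+] at equilibrium.
Ka = 10^(−3.70) = 2.00 × 10^-4
Solve x² + 0.0002x − 4.72e-06 = 0 → x = 2.07 × 10^-3 M
% ionization = x/C₀ × 100% = 2.07 × 10^-3/0.0236 × 100% = 8.8%

8.8%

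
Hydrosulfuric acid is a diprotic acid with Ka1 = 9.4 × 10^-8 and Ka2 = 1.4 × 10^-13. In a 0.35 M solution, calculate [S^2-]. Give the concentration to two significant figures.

First ionization gives [H+] ≈ [HS-] = 1.81 × 10^-4 M.
Second step: Ka2 = [H+][S^2-]/[HS-] ≈ [S^2-] (since [H+] ≈ [HS-]).
So [S^2-] ≈ Ka2.

1.4 × 10^-13 M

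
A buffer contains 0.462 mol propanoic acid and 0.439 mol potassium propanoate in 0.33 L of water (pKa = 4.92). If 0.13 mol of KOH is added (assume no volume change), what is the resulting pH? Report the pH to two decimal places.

OH- converts CH3CH2COOH to CH3CH2COO-: CH3CH2COOH → 0.332 mol, CH3CH2COO- → 0.569 mol.
Henderson–Hasselbalch with mole ratio 0.569/0.332: pH = 4.92 + (+0.234)

pH = 5.15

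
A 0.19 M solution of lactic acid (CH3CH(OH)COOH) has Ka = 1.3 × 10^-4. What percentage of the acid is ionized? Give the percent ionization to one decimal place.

CH3CH(OH)COOH ⇌ CH3CH(OH)COO- + H+; let x = [H+] at equilibrium.
x ≈ √(Ka·C₀) = √(1.3 × 10^-4 × 0.19) = 4.97 × 10^-3 M
% ionization = x/C₀ × 100% = 4.97 × 10^-3/0.19 × 100% = 2.6%

2.6%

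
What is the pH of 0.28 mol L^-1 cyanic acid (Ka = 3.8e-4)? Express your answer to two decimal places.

pH = 1.99

HOCN ⇌ OCN- + H+
Ka = x²/(0.28 − x) = 3.8 × 10^-4
Since Ka ≪ C₀, x ≈ √(Ka·C₀) = 1.03 × 10^-2 M.
Check: 3.7% ionized — well under 5%, approximation valid.
pH = −log(1.03 × 10^-2) = 1.99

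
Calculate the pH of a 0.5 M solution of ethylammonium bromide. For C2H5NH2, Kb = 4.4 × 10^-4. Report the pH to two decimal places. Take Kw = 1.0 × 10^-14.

pH = 5.47

C2H5NH3+ is the conjugate acid of the weak base C2H5NH2.
Ka = Kw/Kb = 1.0×10^-14 / 4.4 × 10^-4 = 2.27 × 10^-11
Ka = x²/(0.5 − x) = 2.27 × 10^-11
Since Ka ≪ C₀, x ≈ √(Ka·C₀) = 3.37 × 10^-6 M.
Check: 0.00067% ionized — well under 5%, approximation valid.
pH = −log(3.37 × 10^-6) = 5.47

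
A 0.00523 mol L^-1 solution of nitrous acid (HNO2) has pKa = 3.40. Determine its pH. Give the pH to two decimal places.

HNO2 ⇌ NO2- + H+
Ka = 10^(−3.40) = 3.98 × 10^-4
From the ICE table, Ka = [H+]²/(0.00523 − [H+]) = 3.98 × 10^-4.
The 5% rule fails; solving [H+]² + Ka·[H+] − Ka·C₀ = 0 exactly:
[H+] = [−0.000398 + √(0.000398² + 8.33e-06)]/2 = 1.26 × 10^-3 M
pH = −log(1.26 × 10^-3) = 2.90

pH = 2.90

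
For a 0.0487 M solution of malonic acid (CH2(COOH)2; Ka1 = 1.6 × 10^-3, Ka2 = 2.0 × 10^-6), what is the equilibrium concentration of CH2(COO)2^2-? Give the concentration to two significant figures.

2.0 × 10^-6 M

First ionization gives [H+] ≈ [CH2(COOH)COO-] = 8.06 × 10^-3 M.
Second step: Ka2 = [H+][CH2(COO)2^2-]/[CH2(COOH)COO-] ≈ [CH2(COO)2^2-] (since [H+] ≈ [CH2(COOH)COO-]).
So [CH2(COO)2^2-] ≈ Ka2.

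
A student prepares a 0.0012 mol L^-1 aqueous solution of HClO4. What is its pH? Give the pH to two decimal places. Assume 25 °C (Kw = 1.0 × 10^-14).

pH = 2.92

HClO4 is a strong acid and dissociates completely, so [H+] = 0.0012 M.
pH = -log(0.0012) = 2.92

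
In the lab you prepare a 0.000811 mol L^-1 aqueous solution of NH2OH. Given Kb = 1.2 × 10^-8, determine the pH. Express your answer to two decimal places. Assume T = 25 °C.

NH2OH + H2O ⇌ NH3OH+ + OH-
Kb = [OH-]²/(0.000811 − [OH-]) = 1.2 × 10^-8
Assume [OH-] ≪ 0.000811: [OH-] ≈ √(1.2 × 10^-8 × 0.000811) = 3.12 × 10^-6 M
pOH = 5.51, so pH = 14.00 − pOH = 8.49

pH = 8.49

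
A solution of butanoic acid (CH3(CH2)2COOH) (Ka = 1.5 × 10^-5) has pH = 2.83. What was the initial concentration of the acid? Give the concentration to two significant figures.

[H+] = 10^(-2.83) = 1.48 × 10^-3 M = x
Ka = x²/(C₀ − x) ⇒ C₀ = x + x²/Ka
C₀ = 1.48 × 10^-3 + (1.48 × 10^-3)²/(1.5 × 10^-5) = 1.48 × 10^-1 M

C₀ = 1.5 × 10^-1 M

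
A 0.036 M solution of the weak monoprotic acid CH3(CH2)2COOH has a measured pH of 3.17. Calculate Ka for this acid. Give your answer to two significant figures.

[H+] = 10^(-3.17) = 6.76 × 10^-4 M
At equilibrium [HA] = 0.036 − 6.76 × 10^-4 = 3.53 × 10^-2 M
Ka = [H+][A-]/[HA] = (6.76 × 10^-4)² / 3.53 × 10^-2 = 1.3 × 10^-5

Ka = 1.3 × 10^-5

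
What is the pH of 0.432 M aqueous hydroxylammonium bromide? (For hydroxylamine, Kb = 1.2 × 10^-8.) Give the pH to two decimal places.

NH3OH+ is the conjugate acid of the weak base NH2OH.
Ka = Kw/Kb = 1.0×10^-14 / 1.2 × 10^-8 = 8.33 × 10^-7
Let x = [H+] at equilibrium. Ka = x²/(0.432 − x).
Since Ka ≪ C₀, x ≈ √(Ka·C₀) = 6.00 × 10^-4 M.
(x/C₀ = 0.14% < 5%, so the approximation holds.)
pH = −log(6.00 × 10^-4) = 3.22

pH = 3.22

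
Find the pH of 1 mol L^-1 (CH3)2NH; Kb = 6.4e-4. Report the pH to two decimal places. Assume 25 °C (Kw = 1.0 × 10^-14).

pH = 12.40

(CH3)2NH + H2O ⇌ (CH3)2NH2+ + OH-
From the ICE table, Kb = [OH-]²/(1 − [OH-]) = 6.4 × 10^-4.
Since Kb ≪ C₀, [OH-] ≈ √(Kb·C₀) = 2.53 × 10^-2 M.
Check: 2.5% ionized — well under 5%, approximation valid.
pOH = −log(2.53 × 10^-2) = 1.60; pH = 14.00 − 1.60 = 12.40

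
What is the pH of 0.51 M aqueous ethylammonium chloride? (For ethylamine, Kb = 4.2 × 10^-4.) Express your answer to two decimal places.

C2H5NH3+ is the conjugate acid of the weak base C2H5NH2.
Ka = Kw/Kb = 1.0×10^-14 / 4.2 × 10^-4 = 2.38 × 10^-11
Let x = [H+] at equilibrium. Ka = x²/(0.51 − x).
Neglecting x in the denominator: x = √(2.38 × 10^-11 × 0.51) = 3.48 × 10^-6 M
pH = −log[H+] = −log(3.48 × 10^-6) = 5.46

pH = 5.46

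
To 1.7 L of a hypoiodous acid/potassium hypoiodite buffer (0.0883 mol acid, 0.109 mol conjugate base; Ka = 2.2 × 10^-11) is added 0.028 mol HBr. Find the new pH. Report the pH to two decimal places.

Added H+ converts OI- to HOI: HOI → 0.116 mol, OI- → 0.081 mol.
pKa = −log(2.2 × 10^-11) = 10.658
pH = pKa + log(n_OI-/n_HOI) = 10.658 + log(0.081/0.116) = 10.658 + (-0.156)

pH = 10.50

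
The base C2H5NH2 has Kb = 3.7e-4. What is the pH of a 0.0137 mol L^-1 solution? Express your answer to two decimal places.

pH = 11.32

C2H5NH2 + H2O ⇌ C2H5NH3+ + OH-
Kb = [OH-]²/(0.0137 − [OH-]) = 3.7 × 10^-4
The 5% rule fails; solving [OH-]² + Kb·[OH-] − Kb·C₀ = 0 exactly:
[OH-] = (−Kb + √(Kb² + 4·Kb·C₀))/2 = 2.07 × 10^-3 M
pOH = −log(2.07 × 10^-3) = 2.68; pH = 14.00 − 2.68 = 11.32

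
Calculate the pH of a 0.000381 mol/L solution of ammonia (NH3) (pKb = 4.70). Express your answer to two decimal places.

pH = 9.89

NH3 + H2O ⇌ NH4+ + OH-
Kb = 10^(−4.70) = 2.00 × 10^-5
Let x = [OH-] at equilibrium. Kb = x²/(0.000381 − x).
Here C₀/Kb ≈ 19, so the small-x approximation fails. Use the quadratic:
x = [−2e-05 + √(2e-05² + 3.05e-08)]/2 = 7.79 × 10^-5 M
pOH = −log(7.79 × 10^-5) = 4.11; pH = 14.00 − 4.11 = 9.89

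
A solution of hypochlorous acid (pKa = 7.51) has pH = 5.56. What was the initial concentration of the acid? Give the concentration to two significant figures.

[H+] = 10^(-5.56) = 2.75 × 10^-6 M = x
Ka = 10^(−7.51) = 3.09 × 10^-8
Ka = x²/(C₀ − x) ⇒ C₀ = x + x²/Ka
C₀ = 2.75 × 10^-6 + (2.75 × 10^-6)²/(3.09 × 10^-8) = 2.47 × 10^-4 M

C₀ = 2.5 × 10^-4 M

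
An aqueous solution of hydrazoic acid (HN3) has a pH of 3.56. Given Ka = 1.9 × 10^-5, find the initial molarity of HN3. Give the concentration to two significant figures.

C₀ = 4.3 × 10^-3 M

[H+] = 10^(-3.56) = 2.75 × 10^-4 M = x
Ka = x²/(C₀ − x) ⇒ C₀ = x + x²/Ka
C₀ = 2.75 × 10^-4 + (2.75 × 10^-4)²/(1.9 × 10^-5) = 4.26 × 10^-3 M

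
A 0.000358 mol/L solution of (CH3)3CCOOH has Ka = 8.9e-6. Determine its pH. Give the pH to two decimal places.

pH = 4.28

(CH3)3CCOOH ⇌ (CH3)3CCOO- + H+
Ka = [H+]²/(0.000358 − [H+]) = 8.9 × 10^-6
[H+] is not negligible relative to C₀; solve [H+]² + 8.9e-06·[H+] − 3.19e-09 = 0.
[H+] = (−Ka + √(Ka² + 4·Ka·C₀))/2 = 5.22 × 10^-5 M
pH = −log(5.22 × 10^-5) = 4.28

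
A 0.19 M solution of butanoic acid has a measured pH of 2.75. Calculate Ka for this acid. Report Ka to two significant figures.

[H+] = 10^(-2.75) = 1.78 × 10^-3 M
At equilibrium [HA] = 0.19 − 1.78 × 10^-3 = 1.88 × 10^-1 M
Ka = [H+][A-]/[HA] = (1.78 × 10^-3)² / 1.88 × 10^-1 = 1.7 × 10^-5

Ka = 1.7 × 10^-5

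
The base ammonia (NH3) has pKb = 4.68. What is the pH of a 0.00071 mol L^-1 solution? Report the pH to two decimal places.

pH = 10.05

NH3 + H2O ⇌ NH4+ + OH-
Kb = 10^(−4.68) = 2.09 × 10^-5
Kb = [OH-]²/(0.00071 − [OH-]) = 2.09 × 10^-5
Here C₀/Kb ≈ 34, so the small-[OH-] approximation fails. Use the quadratic:
[OH-] = (−Kb + √(Kb² + 4·Kb·C₀))/2 = 1.12 × 10^-4 M
pOH = 3.95, so pH = 14.00 − pOH = 10.05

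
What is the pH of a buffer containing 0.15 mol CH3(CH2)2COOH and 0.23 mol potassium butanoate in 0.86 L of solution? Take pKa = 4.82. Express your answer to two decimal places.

Using pH = pKa + log([base]/[acid]) with [base]/[acid] = 0.23/0.15:
pH = 4.82 + (+0.186) = 5.01

pH = 5.01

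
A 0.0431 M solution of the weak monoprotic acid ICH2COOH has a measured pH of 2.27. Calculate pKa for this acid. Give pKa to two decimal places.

[H+] = 10^(-2.27) = 5.37 × 10^-3 M
At equilibrium [HA] = 0.0431 − 5.37 × 10^-3 = 3.77 × 10^-2 M
Ka = [H+][A-]/[HA] = (5.37 × 10^-3)² / 3.77 × 10^-2 = 7.65 × 10^-4
pKa = -log(7.65 × 10^-4) = 3.12

pKa = 3.12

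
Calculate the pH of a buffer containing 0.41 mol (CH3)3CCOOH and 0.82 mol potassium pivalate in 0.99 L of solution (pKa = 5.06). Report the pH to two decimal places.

Using pH = pKa + log([base]/[acid]) with [base]/[acid] = 0.82/0.41:
pH = 5.06 + (+0.301) = 5.36

pH = 5.36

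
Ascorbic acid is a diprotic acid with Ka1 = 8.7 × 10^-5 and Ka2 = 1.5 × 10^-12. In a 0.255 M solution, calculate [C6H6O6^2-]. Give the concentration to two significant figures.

First ionization gives [H+] ≈ [HC6H6O6-] = 4.71 × 10^-3 M.
Second step: Ka2 = [H+][C6H6O6^2-]/[HC6H6O6-] ≈ [C6H6O6^2-] (since [H+] ≈ [HC6H6O6-]).
So [C6H6O6^2-] ≈ Ka2.

1.5 × 10^-12 M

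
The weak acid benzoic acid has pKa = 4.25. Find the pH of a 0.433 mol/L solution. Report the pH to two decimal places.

C6H5COOH ⇌ C6H5COO- + H+
Ka = 10^(−4.25) = 5.62 × 10^-5
From the ICE table, Ka = [H+]²/(0.433 − [H+]) = 5.62 × 10^-5.
Assume [H+] ≪ 0.433: [H+] ≈ √(5.62 × 10^-5 × 0.433) = 4.93 × 10^-3 M
pH = −log(4.93 × 10^-3) = 2.31

pH = 2.31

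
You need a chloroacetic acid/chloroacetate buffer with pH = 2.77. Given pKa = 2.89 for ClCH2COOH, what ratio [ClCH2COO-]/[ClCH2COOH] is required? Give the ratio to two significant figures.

ratio = 0.76

pH = pKa + log(r) ⇒ log(r) = 2.77 − 2.89 = -0.12
r = [ClCH2COO-]/[ClCH2COOH] = 10^(-0.12) = 0.759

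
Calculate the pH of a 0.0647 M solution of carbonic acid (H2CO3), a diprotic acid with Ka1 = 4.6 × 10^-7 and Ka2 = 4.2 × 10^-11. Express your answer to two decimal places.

Ka1 ≫ Ka2, so treat the first dissociation as the only significant source of H+.
Ka1 = x²/(0.0647 − x) = 4.6 × 10^-7
x ≈ √(4.6 × 10^-7 × 0.0647) = 1.73 × 10^-4 M
pH = −log(1.73 × 10^-4) = 3.76

pH = 3.76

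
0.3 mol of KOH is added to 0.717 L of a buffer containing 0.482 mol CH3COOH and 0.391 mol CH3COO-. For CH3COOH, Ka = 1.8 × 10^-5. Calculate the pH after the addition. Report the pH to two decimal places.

After neutralization: n(CH3COOH) = 0.182 mol, n(CH3COO-) = 0.691 mol.
pKa = −log(1.8 × 10^-5) = 4.745
pH = pKa + log([A⁻]/[HA]) = 4.745 + log(0.691/0.182) = 4.745 +0.579

pH = 5.32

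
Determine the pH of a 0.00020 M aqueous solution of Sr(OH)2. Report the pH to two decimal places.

Sr(OH)2 is a strong base (each formula unit releases 2 OH-); [OH-] = 0.0004 M.
pOH = -log(0.0004) = 3.40
pH = 14.00 - 3.40 = 10.60

pH = 10.60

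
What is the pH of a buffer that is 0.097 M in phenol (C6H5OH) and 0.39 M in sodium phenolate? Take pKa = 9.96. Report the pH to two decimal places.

pH = 10.56

Using pH = pKa + log([base]/[acid]) with [base]/[acid] = 0.39/0.097:
pH = 9.96 + (+0.604) = 10.56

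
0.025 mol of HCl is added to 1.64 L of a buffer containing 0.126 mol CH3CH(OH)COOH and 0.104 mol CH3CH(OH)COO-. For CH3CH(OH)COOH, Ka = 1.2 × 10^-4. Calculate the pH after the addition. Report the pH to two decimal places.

pH = 3.64

Added H+ converts CH3CH(OH)COO- to CH3CH(OH)COOH: CH3CH(OH)COOH → 0.151 mol, CH3CH(OH)COO- → 0.079 mol.
pKa = −log(1.2 × 10^-4) = 3.921
pH = pKa + log([A⁻]/[HA]) = 3.921 + log(0.079/0.151) = 3.921 -0.281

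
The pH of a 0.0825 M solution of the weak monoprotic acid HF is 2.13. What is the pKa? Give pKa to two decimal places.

[H+] = 10^(-2.13) = 7.41 × 10^-3 M
At equilibrium [HA] = 0.0825 − 7.41 × 10^-3 = 7.51 × 10^-2 M
Ka = [H+][A-]/[HA] = (7.41 × 10^-3)² / 7.51 × 10^-2 = 7.31 × 10^-4
pKa = -log(7.31 × 10^-4) = 3.14

pKa = 3.14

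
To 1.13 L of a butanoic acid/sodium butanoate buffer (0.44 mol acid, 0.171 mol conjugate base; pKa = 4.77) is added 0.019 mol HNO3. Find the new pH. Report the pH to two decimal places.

pH = 4.29

Added H+ converts CH3(CH2)2COO- to CH3(CH2)2COOH: CH3(CH2)2COOH → 0.459 mol, CH3(CH2)2COO- → 0.152 mol.
pH = pKa + log([A⁻]/[HA]) = 4.77 + log(0.152/0.459) = 4.77 -0.480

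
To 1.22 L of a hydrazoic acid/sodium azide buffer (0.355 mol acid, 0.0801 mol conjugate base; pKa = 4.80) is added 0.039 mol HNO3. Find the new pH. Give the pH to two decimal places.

pH = 3.82

After neutralization: n(HN3) = 0.394 mol, n(N3-) = 0.0411 mol.
pH = pKa + log(n_N3-/n_HN3) = 4.80 + log(0.0411/0.394) = 4.80 + (-0.982)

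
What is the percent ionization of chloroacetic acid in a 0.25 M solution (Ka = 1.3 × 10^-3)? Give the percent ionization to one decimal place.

7.0%

ClCH2COOH ⇌ ClCH2COO- + H+; let x = [H+] at equilibrium.
Solve x² + 0.0013x − 0.000325 = 0 → x = 1.74 × 10^-2 M
Fraction ionized = 1.74 × 10^-2 / 0.25 = 0.0696 → 7.0%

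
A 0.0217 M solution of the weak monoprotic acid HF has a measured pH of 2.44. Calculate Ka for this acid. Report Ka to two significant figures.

Ka = 7.3 × 10^-4

[H+] = 10^(-2.44) = 3.63 × 10^-3 M
At equilibrium [HA] = 0.0217 − 3.63 × 10^-3 = 1.81 × 10^-2 M
Ka = [H+][A-]/[HA] = (3.63 × 10^-3)² / 1.81 × 10^-2 = 7.3 × 10^-4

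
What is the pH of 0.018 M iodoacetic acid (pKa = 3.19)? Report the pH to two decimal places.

pH = 2.51

ICH2COOH ⇌ ICH2COO- + H+
Ka = 10^(−3.19) = 6.46 × 10^-4
From the ICE table, Ka = [H+]²/(0.018 − [H+]) = 6.46 × 10^-4.
Here C₀/Ka ≈ 27.9, so the small-[H+] approximation fails. Use the quadratic:
[H+] = [−0.000646 + √(0.000646² + 4.65e-05)]/2 = 3.10 × 10^-3 M
pH = −log[H+] = −log(3.10 × 10^-3) = 2.51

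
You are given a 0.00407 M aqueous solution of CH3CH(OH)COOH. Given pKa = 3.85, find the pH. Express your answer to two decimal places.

pH = 3.16

CH3CH(OH)COOH ⇌ CH3CH(OH)COO- + H+
Ka = 10^(−3.85) = 1.41 × 10^-4
Ka = [H+]²/(0.00407 − [H+]) = 1.41 × 10^-4
The 5% rule fails; solving [H+]² + Ka·[H+] − Ka·C₀ = 0 exactly:
[H+] = (−Ka + √(Ka² + 4·Ka·C₀))/2 = 6.90 × 10^-4 M
pH = −log[H+] = −log(6.90 × 10^-4) = 3.16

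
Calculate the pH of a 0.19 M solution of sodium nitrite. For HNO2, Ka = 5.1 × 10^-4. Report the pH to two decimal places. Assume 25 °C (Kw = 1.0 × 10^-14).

pH = 8.29

NO2- is the conjugate base of the weak acid HNO2.
Kb = Kw/Ka = 1.0×10^-14 / 5.1 × 10^-4 = 1.96 × 10^-11
Kb = [OH-]²/(0.19 − [OH-]) = 1.96 × 10^-11
Assume [OH-] ≪ 0.19: [OH-] ≈ √(1.96 × 10^-11 × 0.19) = 1.93 × 10^-6 M
([OH-]/C₀ = 0.001% < 5%, so the approximation holds.)
pOH = 5.71, so pH = 14.00 − pOH = 8.29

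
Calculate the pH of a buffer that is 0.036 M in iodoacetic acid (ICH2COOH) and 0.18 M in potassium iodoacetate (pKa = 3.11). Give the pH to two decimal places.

pH = 3.81

pH = pKa + log([A⁻]/[HA]) = 3.11 + log(0.18/0.036)
pH = 3.11 + (+0.699) = 3.81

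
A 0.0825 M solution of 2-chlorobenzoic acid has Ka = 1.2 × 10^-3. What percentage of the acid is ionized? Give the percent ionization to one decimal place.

ClC6H4COOH ⇌ ClC6H4COO- + H+; let x = [H+] at equilibrium.
Ka = x²/(C₀ − x); solving the quadratic gives x = 9.37 × 10^-3 M.
% ionization = x/C₀ × 100% = 9.37 × 10^-3/0.0825 × 100% = 11.4%

11.4%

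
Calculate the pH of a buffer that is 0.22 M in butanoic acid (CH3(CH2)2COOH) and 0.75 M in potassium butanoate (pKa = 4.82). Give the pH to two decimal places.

Henderson–Hasselbalch: pH = pKa + log([CH3(CH2)2COO-]/[CH3(CH2)2COOH]) = 4.82 + log(0.75/0.22)
pH = 4.82 + (+0.533) = 5.35

pH = 5.35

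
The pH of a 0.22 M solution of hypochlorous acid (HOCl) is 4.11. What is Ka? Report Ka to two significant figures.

[H+] = 10^(-4.11) = 7.76 × 10^-5 M
At equilibrium [HA] = 0.22 − 7.76 × 10^-5 = 2.20 × 10^-1 M
Ka = [H+][A-]/[HA] = (7.76 × 10^-5)² / 2.20 × 10^-1 = 2.7 × 10^-8

Ka = 2.7 × 10^-8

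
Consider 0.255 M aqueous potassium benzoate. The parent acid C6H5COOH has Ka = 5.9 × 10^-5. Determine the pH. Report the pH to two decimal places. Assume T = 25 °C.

C6H5COO- is the conjugate base of the weak acid C6H5COOH.
Kb = Kw/Ka = 1.0×10^-14 / 5.9 × 10^-5 = 1.69 × 10^-10
From the ICE table, Kb = x²/(0.255 − x) = 1.69 × 10^-10.
Assume x ≪ 0.255: x ≈ √(1.69 × 10^-10 × 0.255) = 6.56 × 10^-6 M
(x/C₀ = 0.0026% < 5%, so the approximation holds.)
pOH = 5.18, so pH = 14.00 − pOH = 8.82

pH = 8.82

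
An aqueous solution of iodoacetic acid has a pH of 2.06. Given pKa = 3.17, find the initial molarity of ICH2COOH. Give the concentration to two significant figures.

[H+] = 10^(-2.06) = 8.71 × 10^-3 M = x
Ka = 10^(−3.17) = 6.76 × 10^-4
Ka = x²/(C₀ − x) ⇒ C₀ = x + x²/Ka
C₀ = 8.71 × 10^-3 + (8.71 × 10^-3)²/(6.76 × 10^-4) = 1.21 × 10^-1 M

C₀ = 1.2 × 10^-1 M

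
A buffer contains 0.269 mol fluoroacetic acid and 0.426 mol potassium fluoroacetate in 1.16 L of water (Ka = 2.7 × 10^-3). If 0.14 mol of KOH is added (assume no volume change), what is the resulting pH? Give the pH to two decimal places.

OH- converts FCH2COOH to FCH2COO-: FCH2COOH → 0.129 mol, FCH2COO- → 0.566 mol.
pKa = −log(2.7 × 10^-3) = 2.569
pH = pKa + log([A⁻]/[HA]) = 2.569 + log(0.566/0.129) = 2.569 +0.642

pH = 3.21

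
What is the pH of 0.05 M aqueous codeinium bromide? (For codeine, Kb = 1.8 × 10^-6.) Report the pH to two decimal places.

pH = 4.78

C18H22NO3+ is the conjugate acid of the weak base C18H21NO3.
Ka = Kw/Kb = 1.0×10^-14 / 1.8 × 10^-6 = 5.56 × 10^-9
Let x = [H+] at equilibrium. Ka = x²/(0.05 − x).
Since Ka ≪ C₀, x ≈ √(Ka·C₀) = 1.67 × 10^-5 M.
Check: 0.033% ionized — well under 5%, approximation valid.
pH = −log[H+] = −log(1.67 × 10^-5) = 4.78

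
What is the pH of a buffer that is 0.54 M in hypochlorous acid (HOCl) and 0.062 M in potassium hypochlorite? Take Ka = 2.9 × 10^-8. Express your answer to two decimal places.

pH = 6.60

pKa = −log(2.9 × 10^-8) = 7.538
Henderson–Hasselbalch: pH = pKa + log([OCl-]/[HOCl]) = 7.538 + log(0.062/0.54)
pH = 7.538 + (-0.940) = 6.60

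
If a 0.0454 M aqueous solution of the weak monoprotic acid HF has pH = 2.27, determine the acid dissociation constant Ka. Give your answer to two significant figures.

[H+] = 10^(-2.27) = 5.37 × 10^-3 M
At equilibrium [HA] = 0.0454 − 5.37 × 10^-3 = 4.00 × 10^-2 M
Ka = [H+][A-]/[HA] = (5.37 × 10^-3)² / 4.00 × 10^-2 = 7.2 × 10^-4

Ka = 7.2 × 10^-4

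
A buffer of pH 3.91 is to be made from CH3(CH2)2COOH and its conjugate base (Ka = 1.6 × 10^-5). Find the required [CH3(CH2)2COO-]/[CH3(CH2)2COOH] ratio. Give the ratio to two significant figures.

ratio = 0.13

pKa = -log(1.6 × 10^-5) = 4.796
pH = pKa + log(r) ⇒ log(r) = 3.91 − 4.796 = -0.886
r = [CH3(CH2)2COO-]/[CH3(CH2)2COOH] = 10^(-0.886) = 0.13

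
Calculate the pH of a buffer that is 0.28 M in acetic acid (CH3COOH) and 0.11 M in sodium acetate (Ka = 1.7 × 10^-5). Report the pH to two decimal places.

pH = 4.36

pKa = −log(1.7 × 10^-5) = 4.770
Using pH = pKa + log([base]/[acid]) with [base]/[acid] = 0.11/0.28:
pH = 4.770 + (-0.406) = 4.36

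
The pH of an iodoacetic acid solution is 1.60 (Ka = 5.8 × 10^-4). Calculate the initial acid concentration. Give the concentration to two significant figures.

C₀ = 1.1 M

[H+] = 10^(-1.60) = 2.51 × 10^-2 M = x
Ka = x²/(C₀ − x) ⇒ C₀ = x + x²/Ka
C₀ = 2.51 × 10^-2 + (2.51 × 10^-2)²/(5.8 × 10^-4) = 1.11 M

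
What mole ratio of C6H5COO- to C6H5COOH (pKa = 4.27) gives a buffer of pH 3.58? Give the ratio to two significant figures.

pH = pKa + log(r) ⇒ log(r) = 3.58 − 4.27 = -0.69
r = [C6H5COO-]/[C6H5COOH] = 10^(-0.69) = 0.204

ratio = 0.20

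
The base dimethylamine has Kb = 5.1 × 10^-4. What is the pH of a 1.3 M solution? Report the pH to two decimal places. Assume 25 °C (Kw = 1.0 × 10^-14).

pH = 12.41

(CH3)2NH + H2O ⇌ (CH3)2NH2+ + OH-
From the ICE table, Kb = [OH-]²/(1.3 − [OH-]) = 5.1 × 10^-4.
Since Kb ≪ C₀, [OH-] ≈ √(Kb·C₀) = 2.57 × 10^-2 M.
pOH = 1.59, so pH = 14.00 − pOH = 12.41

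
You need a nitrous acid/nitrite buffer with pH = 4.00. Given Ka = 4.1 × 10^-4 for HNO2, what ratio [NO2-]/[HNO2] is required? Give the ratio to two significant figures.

pKa = -log(4.1 × 10^-4) = 3.387
pH = pKa + log(r) ⇒ log(r) = 4.00 − 3.387 = +0.613
r = [NO2-]/[HNO2] = 10^(+0.613) = 4.1

ratio = 4.1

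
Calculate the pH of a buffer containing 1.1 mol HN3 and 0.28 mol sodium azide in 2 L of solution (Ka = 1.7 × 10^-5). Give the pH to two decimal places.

pH = 4.18

pKa = −log(1.7 × 10^-5) = 4.770
pH = pKa + log([A⁻]/[HA]) = 4.770 + log(0.28/1.1)
pH = 4.770 + (-0.594) = 4.18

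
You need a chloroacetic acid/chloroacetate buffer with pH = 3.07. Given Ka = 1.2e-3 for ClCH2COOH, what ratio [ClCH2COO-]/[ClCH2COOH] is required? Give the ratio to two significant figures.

ratio = 1.4

pKa = -log(1.2 × 10^-3) = 2.921
pH = pKa + log(r) ⇒ log(r) = 3.07 − 2.921 = +0.149
r = [ClCH2COO-]/[ClCH2COOH] = 10^(+0.149) = 1.41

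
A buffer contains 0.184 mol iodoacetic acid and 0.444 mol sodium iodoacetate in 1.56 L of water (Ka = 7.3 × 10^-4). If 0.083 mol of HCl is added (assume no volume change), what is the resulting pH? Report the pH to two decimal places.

pH = 3.27

After neutralization: n(ICH2COOH) = 0.267 mol, n(ICH2COO-) = 0.361 mol.
pKa = −log(7.3 × 10^-4) = 3.137
Henderson–Hasselbalch with mole ratio 0.361/0.267: pH = 3.137 + (+0.131)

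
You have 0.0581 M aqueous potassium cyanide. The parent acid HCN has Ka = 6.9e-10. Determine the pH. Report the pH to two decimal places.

pH = 10.96

CN- is the conjugate base of the weak acid HCN.
Kb = Kw/Ka = 1.0×10^-14 / 6.9 × 10^-10 = 1.45 × 10^-5
From the ICE table, Kb = [OH-]²/(0.0581 − [OH-]) = 1.45 × 10^-5.
Neglecting [OH-] in the denominator: [OH-] = √(1.45 × 10^-5 × 0.0581) = 9.18 × 10^-4 M
pOH = 3.04, so pH = 14.00 − pOH = 10.96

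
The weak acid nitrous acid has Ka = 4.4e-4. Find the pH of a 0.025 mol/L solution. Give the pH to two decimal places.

pH = 2.51

HNO2 ⇌ NO2- + H+
Ka = x²/(0.025 − x) = 4.4 × 10^-4
x is not negligible relative to C₀; solve x² + 0.00044·x − 1.1e-05 = 0.
x = (−Ka + √(Ka² + 4·Ka·C₀))/2 = 3.10 × 10^-3 M
pH = −log[H+] = −log(3.10 × 10^-3) = 2.51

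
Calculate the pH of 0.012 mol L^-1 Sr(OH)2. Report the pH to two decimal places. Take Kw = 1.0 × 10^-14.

Sr(OH)2 is a strong base (each formula unit releases 2 OH-); [OH-] = 0.024 M.
pOH = -log(0.024) = 1.62
pH = 14.00 - 1.62 = 12.38

pH = 12.38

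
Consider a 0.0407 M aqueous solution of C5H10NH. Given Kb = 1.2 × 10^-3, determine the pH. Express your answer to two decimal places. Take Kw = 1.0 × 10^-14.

C5H10NH + H2O ⇌ C5H10NH2+ + OH-
Kb = [OH-]²/(0.0407 − [OH-]) = 1.2 × 10^-3
[OH-] is not negligible relative to C₀; solve [OH-]² + 0.0012·[OH-] − 4.88e-05 = 0.
[OH-] = [−0.0012 + √(0.0012² + 0.000195)]/2 = 6.41 × 10^-3 M
pOH = −log(6.41 × 10^-3) = 2.19; pH = 14.00 − 2.19 = 11.81

pH = 11.81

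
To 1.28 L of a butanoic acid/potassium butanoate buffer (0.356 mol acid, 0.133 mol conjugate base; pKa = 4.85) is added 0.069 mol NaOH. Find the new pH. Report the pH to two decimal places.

After neutralization: n(CH3(CH2)2COOH) = 0.287 mol, n(CH3(CH2)2COO-) = 0.202 mol.
pH = pKa + log([A⁻]/[HA]) = 4.85 + log(0.202/0.287) = 4.85 -0.153

pH = 4.70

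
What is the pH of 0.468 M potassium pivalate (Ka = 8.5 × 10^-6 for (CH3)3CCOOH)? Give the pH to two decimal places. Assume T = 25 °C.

(CH3)3CCOO- is the conjugate base of the weak acid (CH3)3CCOOH.
Kb = Kw/Ka = 1.0×10^-14 / 8.5 × 10^-6 = 1.18 × 10^-9
Let x = [OH-] at equilibrium. Kb = x²/(0.468 − x).
Neglecting x in the denominator: x = √(1.18 × 10^-9 × 0.468) = 2.35 × 10^-5 M
pOH = −log(2.35 × 10^-5) = 4.63; pH = 14.00 − 4.63 = 9.37

pH = 9.37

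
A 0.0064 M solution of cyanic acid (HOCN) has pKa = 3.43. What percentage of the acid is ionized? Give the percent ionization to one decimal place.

21.4%

HOCN ⇌ OCN- + H+; let x = [H+] at equilibrium.
Ka = 10^(−3.43) = 3.72 × 10^-4
Ka = x²/(C₀ − x); solving the quadratic gives x = 1.37 × 10^-3 M.
Fraction ionized = 1.37 × 10^-3 / 0.0064 = 0.2141 → 21.4%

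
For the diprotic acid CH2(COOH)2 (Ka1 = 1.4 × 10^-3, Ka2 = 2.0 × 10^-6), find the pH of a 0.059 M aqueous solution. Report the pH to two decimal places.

Since Ka1 ≫ Ka2, the first ionization dominates [H+].
Ka1 = x²/(0.059 − x) = 1.4 × 10^-3
Solving the quadratic: x = (−Ka1 + √(Ka1² + 4·Ka1·C₀))/2 = 8.42 × 10^-3 M
pH = −log(8.42 × 10^-3) = 2.07

pH = 2.07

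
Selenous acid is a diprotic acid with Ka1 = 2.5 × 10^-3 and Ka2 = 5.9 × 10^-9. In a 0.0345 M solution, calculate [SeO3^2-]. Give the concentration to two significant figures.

5.9 × 10^-9 M

First ionization gives [H+] ≈ [HSeO3-] = 8.12 × 10^-3 M.
Second step: Ka2 = [H+][SeO3^2-]/[HSeO3-] ≈ [SeO3^2-] (since [H+] ≈ [HSeO3-]).
So [SeO3^2-] ≈ Ka2.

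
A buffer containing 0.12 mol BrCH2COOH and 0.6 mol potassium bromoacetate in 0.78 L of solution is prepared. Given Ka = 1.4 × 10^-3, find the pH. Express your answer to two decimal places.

pKa = −log(1.4 × 10^-3) = 2.854
Henderson–Hasselbalch: pH = pKa + log([BrCH2COO-]/[BrCH2COOH]) = 2.854 + log(0.6/0.12)
pH = 2.854 + (+0.699) = 3.55

pH = 3.55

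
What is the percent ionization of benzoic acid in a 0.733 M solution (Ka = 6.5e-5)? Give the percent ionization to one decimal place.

C6H5COOH ⇌ C6H5COO- + H+; let x = [H+] at equilibrium.
x ≈ √(Ka·C₀) = √(6.5 × 10^-5 × 0.733) = 6.90 × 10^-3 M
% ionization = x/C₀ × 100% = 6.90 × 10^-3/0.733 × 100% = 0.9%

0.9%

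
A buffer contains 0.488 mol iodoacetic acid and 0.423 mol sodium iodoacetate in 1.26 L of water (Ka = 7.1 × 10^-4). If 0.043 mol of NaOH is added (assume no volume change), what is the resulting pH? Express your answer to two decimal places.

pH = 3.17

After neutralization: n(ICH2COOH) = 0.445 mol, n(ICH2COO-) = 0.466 mol.
pKa = −log(7.1 × 10^-4) = 3.149
pH = pKa + log([A⁻]/[HA]) = 3.149 + log(0.466/0.445) = 3.149 +0.020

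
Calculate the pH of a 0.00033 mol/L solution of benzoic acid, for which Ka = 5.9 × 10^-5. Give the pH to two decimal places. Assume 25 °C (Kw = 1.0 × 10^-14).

C6H5COOH ⇌ C6H5COO- + H+
From the ICE table, Ka = x²/(0.00033 − x) = 5.9 × 10^-5.
Here C₀/Ka ≈ 5.59, so the small-x approximation fails. Use the quadratic:
x = (−Ka + √(Ka² + 4·Ka·C₀))/2 = 1.13 × 10^-4 M
pH = −log(1.13 × 10^-4) = 3.95

pH = 3.95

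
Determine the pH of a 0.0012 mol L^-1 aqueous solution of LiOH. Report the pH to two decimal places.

LiOH is a strong base; [OH-] = 0.0012 M.
pOH = -log(0.0012) = 2.92
pH = 14.00 - 2.92 = 11.08

pH = 11.08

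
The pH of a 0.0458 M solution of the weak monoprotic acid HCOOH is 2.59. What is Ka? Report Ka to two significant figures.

Ka = 1.5 × 10^-4

[H+] = 10^(-2.59) = 2.57 × 10^-3 M
At equilibrium [HA] = 0.0458 − 2.57 × 10^-3 = 4.32 × 10^-2 M
Ka = [H+][A-]/[HA] = (2.57 × 10^-3)² / 4.32 × 10^-2 = 1.5 × 10^-4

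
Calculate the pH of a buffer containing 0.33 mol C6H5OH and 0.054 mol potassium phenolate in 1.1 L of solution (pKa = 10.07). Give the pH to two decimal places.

pH = pKa + log([A⁻]/[HA]) = 10.07 + log(0.054/0.33)
pH = 10.07 + (-0.786) = 9.28

pH = 9.28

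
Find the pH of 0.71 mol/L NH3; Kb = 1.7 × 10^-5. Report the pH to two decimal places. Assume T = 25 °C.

pH = 11.54

NH3 + H2O ⇌ NH4+ + OH-
From the ICE table, Kb = [OH-]²/(0.71 − [OH-]) = 1.7 × 10^-5.
Assume [OH-] ≪ 0.71: [OH-] ≈ √(1.7 × 10^-5 × 0.71) = 3.47 × 10^-3 M
pOH = −log(3.47 × 10^-3) = 2.46; pH = 14.00 − 2.46 = 11.54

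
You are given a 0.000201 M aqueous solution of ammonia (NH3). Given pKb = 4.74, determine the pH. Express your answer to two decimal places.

NH3 + H2O ⇌ NH4+ + OH-
Kb = 10^(−4.74) = 1.82 × 10^-5
From the ICE table, Kb = [OH-]²/(0.000201 − [OH-]) = 1.82 × 10^-5.
Here C₀/Kb ≈ 11, so the small-[OH-] approximation fails. Use the quadratic:
[OH-] = (−Kb + √(Kb² + 4·Kb·C₀))/2 = 5.21 × 10^-5 M
pOH = −log(5.21 × 10^-5) = 4.28; pH = 14.00 − 4.28 = 9.72

pH = 9.72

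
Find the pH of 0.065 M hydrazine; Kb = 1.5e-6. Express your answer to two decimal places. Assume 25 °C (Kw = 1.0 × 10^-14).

N2H4 + H2O ⇌ N2H5+ + OH-
Kb = x²/(0.065 − x) = 1.5 × 10^-6
Neglecting x in the denominator: x = √(1.5 × 10^-6 × 0.065) = 3.12 × 10^-4 M
Check: 0.48% ionized — well under 5%, approximation valid.
pOH = 3.51, so pH = 14.00 − pOH = 10.49

pH = 10.49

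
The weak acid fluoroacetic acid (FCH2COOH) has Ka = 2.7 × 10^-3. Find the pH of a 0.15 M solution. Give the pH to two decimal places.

FCH2COOH ⇌ FCH2COO- + H+
Let x = [H+] at equilibrium. Ka = x²/(0.15 − x).
Here C₀/Ka ≈ 55.6, so the small-x approximation fails. Use the quadratic:
x = (−Ka + √(Ka² + 4·Ka·C₀))/2 = 1.88 × 10^-2 M
pH = −log(1.88 × 10^-2) = 1.73

pH = 1.73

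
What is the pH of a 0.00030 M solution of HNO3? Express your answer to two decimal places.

HNO3 is a strong acid and dissociates completely, so [H+] = 0.00030 M.
pH = -log(0.0003) = 3.52

pH = 3.52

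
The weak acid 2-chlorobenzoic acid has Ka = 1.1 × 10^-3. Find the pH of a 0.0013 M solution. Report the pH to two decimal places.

pH = 3.12

ClC6H4COOH ⇌ ClC6H4COO- + H+
From the ICE table, Ka = x²/(0.0013 − x) = 1.1 × 10^-3.
x is not negligible relative to C₀; solve x² + 0.0011·x − 1.43e-06 = 0.
x = (−Ka + √(Ka² + 4·Ka·C₀))/2 = 7.66 × 10^-4 M
pH = −log[H+] = −log(7.66 × 10^-4) = 3.12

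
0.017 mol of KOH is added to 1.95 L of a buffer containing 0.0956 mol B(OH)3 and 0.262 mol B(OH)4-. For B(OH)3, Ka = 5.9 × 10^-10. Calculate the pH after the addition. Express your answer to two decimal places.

OH- converts B(OH)3 to B(OH)4-: B(OH)3 → 0.0786 mol, B(OH)4- → 0.279 mol.
pKa = −log(5.9 × 10^-10) = 9.229
Henderson–Hasselbalch with mole ratio 0.279/0.0786: pH = 9.229 + (+0.550)

pH = 9.78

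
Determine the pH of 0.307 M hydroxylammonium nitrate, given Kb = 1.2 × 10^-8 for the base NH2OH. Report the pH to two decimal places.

pH = 3.30

NH3OH+ is the conjugate acid of the weak base NH2OH.
Ka = Kw/Kb = 1.0×10^-14 / 1.2 × 10^-8 = 8.33 × 10^-7
From the ICE table, Ka = x²/(0.307 − x) = 8.33 × 10^-7.
Since Ka ≪ C₀, x ≈ √(Ka·C₀) = 5.06 × 10^-4 M.
pH = −log[H+] = −log(5.06 × 10^-4) = 3.30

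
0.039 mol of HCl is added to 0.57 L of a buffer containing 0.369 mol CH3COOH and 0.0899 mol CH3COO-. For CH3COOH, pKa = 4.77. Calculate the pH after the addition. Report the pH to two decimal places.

pH = 3.87

Added H+ converts CH3COO- to CH3COOH: CH3COOH → 0.408 mol, CH3COO- → 0.0509 mol.
pH = pKa + log([A⁻]/[HA]) = 4.77 + log(0.0509/0.408) = 4.77 -0.904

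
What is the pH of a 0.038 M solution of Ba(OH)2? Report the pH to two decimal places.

Ba(OH)2 is a strong base (each formula unit releases 2 OH-); [OH-] = 0.076 M.
pOH = -log(0.076) = 1.12
pH = 14.00 - 1.12 = 12.88

pH = 12.88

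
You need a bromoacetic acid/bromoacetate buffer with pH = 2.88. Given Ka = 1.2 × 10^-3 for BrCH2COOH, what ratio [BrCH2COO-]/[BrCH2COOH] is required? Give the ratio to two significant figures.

pKa = -log(1.2 × 10^-3) = 2.921
pH = pKa + log(r) ⇒ log(r) = 2.88 − 2.921 = -0.041
r = [BrCH2COO-]/[BrCH2COOH] = 10^(-0.041) = 0.91

ratio = 0.91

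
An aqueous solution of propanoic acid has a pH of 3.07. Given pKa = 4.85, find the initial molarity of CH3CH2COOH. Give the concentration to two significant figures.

C₀ = 5.2 × 10^-2 M

[H+] = 10^(-3.07) = 8.51 × 10^-4 M = x
Ka = 10^(−4.85) = 1.41 × 10^-5
Ka = x²/(C₀ − x) ⇒ C₀ = x + x²/Ka
C₀ = 8.51 × 10^-4 + (8.51 × 10^-4)²/(1.41 × 10^-5) = 5.22 × 10^-2 M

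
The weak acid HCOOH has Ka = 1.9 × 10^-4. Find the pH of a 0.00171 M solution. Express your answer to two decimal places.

HCOOH ⇌ HCOO- + H+
From the ICE table, Ka = [H+]²/(0.00171 − [H+]) = 1.9 × 10^-4.
[H+] is not negligible relative to C₀; solve [H+]² + 0.00019·[H+] − 3.25e-07 = 0.
[H+] = (−Ka + √(Ka² + 4·Ka·C₀))/2 = 4.83 × 10^-4 M
pH = −log(4.83 × 10^-4) = 3.32

pH = 3.32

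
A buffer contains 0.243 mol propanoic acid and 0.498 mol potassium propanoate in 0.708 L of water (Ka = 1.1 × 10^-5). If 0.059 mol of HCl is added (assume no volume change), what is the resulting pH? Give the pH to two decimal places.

pH = 5.12

Added H+ converts CH3CH2COO- to CH3CH2COOH: CH3CH2COOH → 0.302 mol, CH3CH2COO- → 0.439 mol.
pKa = −log(1.1 × 10^-5) = 4.959
Henderson–Hasselbalch with mole ratio 0.439/0.302: pH = 4.959 + (+0.162)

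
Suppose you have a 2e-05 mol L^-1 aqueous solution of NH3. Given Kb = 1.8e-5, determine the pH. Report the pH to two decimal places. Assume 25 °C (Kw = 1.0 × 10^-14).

pH = 9.08

NH3 + H2O ⇌ NH4+ + OH-
Kb = x²/(2e-05 − x) = 1.8 × 10^-5
x is not negligible relative to C₀; solve x² + 1.8e-05·x − 3.6e-10 = 0.
x = [−1.8e-05 + √(1.8e-05² + 1.44e-09)]/2 = 1.20 × 10^-5 M
pOH = 4.92, so pH = 14.00 − pOH = 9.08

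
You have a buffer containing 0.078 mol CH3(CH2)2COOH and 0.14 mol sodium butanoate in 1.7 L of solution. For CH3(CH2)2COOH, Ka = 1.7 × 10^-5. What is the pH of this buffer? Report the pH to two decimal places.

pKa = −log(1.7 × 10^-5) = 4.770
Henderson–Hasselbalch: pH = pKa + log([CH3(CH2)2COO-]/[CH3(CH2)2COOH]) = 4.770 + log(0.14/0.078)
pH = 4.770 + (+0.254) = 5.02

pH = 5.02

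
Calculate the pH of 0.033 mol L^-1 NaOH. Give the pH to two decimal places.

pH = 12.52

NaOH is a strong base; [OH-] = 0.033 M.
pOH = -log(0.033) = 1.48
pH = 14.00 - 1.48 = 12.52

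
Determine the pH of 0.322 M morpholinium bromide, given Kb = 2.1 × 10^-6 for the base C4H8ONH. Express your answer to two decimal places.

pH = 4.41

C4H8ONH2+ is the conjugate acid of the weak base C4H8ONH.
Ka = Kw/Kb = 1.0×10^-14 / 2.1 × 10^-6 = 4.76 × 10^-9
Ka = [H+]²/(0.322 − [H+]) = 4.76 × 10^-9
Since Ka ≪ C₀, [H+] ≈ √(Ka·C₀) = 3.91 × 10^-5 M.
pH = −log(3.91 × 10^-5) = 4.41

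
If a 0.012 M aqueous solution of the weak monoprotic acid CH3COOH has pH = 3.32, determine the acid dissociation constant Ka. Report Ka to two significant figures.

Ka = 2.0 × 10^-5

[H+] = 10^(-3.32) = 4.79 × 10^-4 M
At equilibrium [HA] = 0.012 − 4.79 × 10^-4 = 1.15 × 10^-2 M
Ka = [H+][A-]/[HA] = (4.79 × 10^-4)² / 1.15 × 10^-2 = 2.0 × 10^-5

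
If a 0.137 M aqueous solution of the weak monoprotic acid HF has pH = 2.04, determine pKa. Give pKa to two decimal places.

[H+] = 10^(-2.04) = 9.12 × 10^-3 M
At equilibrium [HA] = 0.137 − 9.12 × 10^-3 = 1.28 × 10^-1 M
Ka = [H+][A-]/[HA] = (9.12 × 10^-3)² / 1.28 × 10^-1 = 6.50 × 10^-4
pKa = -log(6.50 × 10^-4) = 3.19

pKa = 3.19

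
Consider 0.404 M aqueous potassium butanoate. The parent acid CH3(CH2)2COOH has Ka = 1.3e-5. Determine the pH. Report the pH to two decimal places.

CH3(CH2)2COO- is the conjugate base of the weak acid CH3(CH2)2COOH.
Kb = Kw/Ka = 1.0×10^-14 / 1.3 × 10^-5 = 7.69 × 10^-10
From the ICE table, Kb = [OH-]²/(0.404 − [OH-]) = 7.69 × 10^-10.
Neglecting [OH-] in the denominator: [OH-] = √(7.69 × 10^-10 × 0.404) = 1.76 × 10^-5 M
Check: 0.0044% ionized — well under 5%, approximation valid.
pOH = −log(1.76 × 10^-5) = 4.75; pH = 14.00 − 4.75 = 9.25

pH = 9.25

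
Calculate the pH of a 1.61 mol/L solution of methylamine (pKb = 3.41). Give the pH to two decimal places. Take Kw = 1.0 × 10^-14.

CH3NH2 + H2O ⇌ CH3NH3+ + OH-
Kb = 10^(−3.41) = 3.89 × 10^-4
Kb = x²/(1.61 − x) = 3.89 × 10^-4
Assume x ≪ 1.61: x ≈ √(3.89 × 10^-4 × 1.61) = 2.50 × 10^-2 M
Check: 1.6% ionized — well under 5%, approximation valid.
pOH = 1.60, so pH = 14.00 − pOH = 12.40

pH = 12.40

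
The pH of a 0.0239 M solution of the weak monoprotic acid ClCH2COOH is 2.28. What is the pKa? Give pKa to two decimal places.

[H+] = 10^(-2.28) = 5.25 × 10^-3 M
At equilibrium [HA] = 0.0239 − 5.25 × 10^-3 = 1.86 × 10^-2 M
Ka = [H+][A-]/[HA] = (5.25 × 10^-3)² / 1.86 × 10^-2 = 1.48 × 10^-3
pKa = -log(1.48 × 10^-3) = 2.83

pKa = 2.83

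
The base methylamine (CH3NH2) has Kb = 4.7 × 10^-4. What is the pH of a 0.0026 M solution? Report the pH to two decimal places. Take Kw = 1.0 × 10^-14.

pH = 10.95

CH3NH2 + H2O ⇌ CH3NH3+ + OH-
Kb = [OH-]²/(0.0026 − [OH-]) = 4.7 × 10^-4
Here C₀/Kb ≈ 5.53, so the small-[OH-] approximation fails. Use the quadratic:
[OH-] = (−Kb + √(Kb² + 4·Kb·C₀))/2 = 8.95 × 10^-4 M
pOH = 3.05, so pH = 14.00 − pOH = 10.95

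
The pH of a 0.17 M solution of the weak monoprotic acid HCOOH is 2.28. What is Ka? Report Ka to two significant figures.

Ka = 1.7 × 10^-4

[H+] = 10^(-2.28) = 5.25 × 10^-3 M
At equilibrium [HA] = 0.17 − 5.25 × 10^-3 = 1.65 × 10^-1 M
Ka = [H+][A-]/[HA] = (5.25 × 10^-3)² / 1.65 × 10^-1 = 1.7 × 10^-4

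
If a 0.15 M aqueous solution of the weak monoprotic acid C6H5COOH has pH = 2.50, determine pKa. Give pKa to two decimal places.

[H+] = 10^(-2.50) = 3.16 × 10^-3 M
At equilibrium [HA] = 0.15 − 3.16 × 10^-3 = 1.47 × 10^-1 M
Ka = [H+][A-]/[HA] = (3.16 × 10^-3)² / 1.47 × 10^-1 = 6.79 × 10^-5
pKa = -log(6.79 × 10^-5) = 4.17

pKa = 4.17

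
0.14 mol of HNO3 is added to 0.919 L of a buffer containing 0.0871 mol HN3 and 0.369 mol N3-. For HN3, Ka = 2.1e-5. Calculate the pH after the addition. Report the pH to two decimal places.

pH = 4.68

Added H+ converts N3- to HN3: HN3 → 0.227 mol, N3- → 0.229 mol.
pKa = −log(2.1 × 10^-5) = 4.678
pH = pKa + log(n_N3-/n_HN3) = 4.678 + log(0.229/0.227) = 4.678 + (+0.004)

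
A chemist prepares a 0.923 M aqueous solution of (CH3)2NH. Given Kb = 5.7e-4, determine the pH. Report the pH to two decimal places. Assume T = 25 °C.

pH = 12.36

(CH3)2NH + H2O ⇌ (CH3)2NH2+ + OH-
Let x = [OH-] at equilibrium. Kb = x²/(0.923 − x).
Assume x ≪ 0.923: x ≈ √(5.7 × 10^-4 × 0.923) = 2.29 × 10^-2 M
(x/C₀ = 2.5% < 5%, so the approximation holds.)
pOH = −log(2.29 × 10^-2) = 1.64; pH = 14.00 − 1.64 = 12.36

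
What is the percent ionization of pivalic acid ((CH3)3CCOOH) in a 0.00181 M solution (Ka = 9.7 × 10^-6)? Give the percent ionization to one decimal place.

(CH3)3CCOOH ⇌ (CH3)3CCOO- + H+; let x = [H+] at equilibrium.
Ka = x²/(C₀ − x); solving the quadratic gives x = 1.28 × 10^-4 M.
% ionization = x/C₀ × 100% = 1.28 × 10^-4/0.00181 × 100% = 7.1%

7.1%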